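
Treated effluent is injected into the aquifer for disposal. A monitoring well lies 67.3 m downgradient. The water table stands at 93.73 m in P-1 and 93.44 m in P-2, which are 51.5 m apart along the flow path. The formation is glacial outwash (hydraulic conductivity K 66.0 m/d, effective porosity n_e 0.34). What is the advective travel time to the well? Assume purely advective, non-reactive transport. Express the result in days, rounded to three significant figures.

61.6 days

Hydraulic gradient i = (93.73 − 93.44) / 51.5 = 0.29 / 51.5 = 0.005631
Darcy flux q = K·i = 66.0 × 0.005631 = 0.3717 m/d
Average linear velocity = 0.3717 / 0.34 = 1.093 m/d
t = L / v = 67.3 / 1.093 = 61.57 d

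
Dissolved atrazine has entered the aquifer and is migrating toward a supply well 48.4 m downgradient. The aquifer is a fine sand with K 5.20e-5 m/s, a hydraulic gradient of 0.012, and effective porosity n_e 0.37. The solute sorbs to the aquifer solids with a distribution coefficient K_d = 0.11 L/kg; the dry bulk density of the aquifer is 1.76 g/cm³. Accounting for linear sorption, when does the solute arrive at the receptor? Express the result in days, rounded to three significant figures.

K = 5.20e-5 m/s × 86400 s/d = 4.493 m/d
q = Ki = 4.493 × 0.012 = 0.05391 m/d
v = Ki/n = 4.493·0.012/0.37 = 0.1457 m/d
Retardation R = 1 + ρ_b·K_d/n = 1 + 1.76×0.11/0.37 = 1.523
Contaminant velocity v_c = v/R = 0.1457/1.523 = 0.09566 m/d
t = L/v_c = 48.4/0.09566 = 506.0 d

506 days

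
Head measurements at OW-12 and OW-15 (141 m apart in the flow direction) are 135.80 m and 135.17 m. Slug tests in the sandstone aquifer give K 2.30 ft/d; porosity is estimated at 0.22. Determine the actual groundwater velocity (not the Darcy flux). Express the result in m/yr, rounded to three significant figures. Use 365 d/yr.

Hydraulic gradient i = (135.80 − 135.17) / 141 = 0.63 / 141 = 0.004468
K = 2.30 ft/d × 0.3048 = 0.7010 m/d
q = Ki = 0.7010 × 0.004468 = 0.003132 m/d
v_s = q/n_e = 0.003132/0.22 = 0.01424 m/d
   = 0.01424 × 365 = 5.20 m/yr

5.20 m/yr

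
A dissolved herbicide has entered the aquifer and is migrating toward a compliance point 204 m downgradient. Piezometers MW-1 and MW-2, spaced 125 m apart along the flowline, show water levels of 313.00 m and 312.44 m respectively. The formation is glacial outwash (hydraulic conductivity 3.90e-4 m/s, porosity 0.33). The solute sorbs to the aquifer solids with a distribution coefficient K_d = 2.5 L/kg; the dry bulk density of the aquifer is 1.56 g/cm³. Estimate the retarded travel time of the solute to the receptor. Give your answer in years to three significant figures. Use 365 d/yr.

15.7 years

Hydraulic gradient i = (313.00 − 312.44) / 125 = 0.56 / 125 = 0.004480
K = 3.90e-4 m/s × 86400 s/d = 33.70 m/d
Darcy flux q = K·i = 33.70 × 0.004480 = 0.1510 m/d
v_s = q/n_e = 0.1510/0.33 = 0.4574 m/d
Retardation R = 1 + ρ_b·K_d/n = 1 + 1.56×2.5/0.33 = 12.82
Contaminant velocity v_c = v/R = 0.4574/12.82 = 0.03569 m/d
t = L/v_c = 204/0.03569 = 5716 d
   = 5716/365 = 15.7 yr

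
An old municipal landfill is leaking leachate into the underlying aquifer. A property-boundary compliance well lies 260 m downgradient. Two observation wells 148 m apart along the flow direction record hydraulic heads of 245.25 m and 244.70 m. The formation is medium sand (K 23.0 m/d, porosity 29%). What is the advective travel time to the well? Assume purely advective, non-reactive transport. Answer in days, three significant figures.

Hydraulic gradient i = (245.25 − 244.70) / 148 = 0.55 / 148 = 0.003716
Darcy flux q = K·i = 23.0 × 0.003716 = 0.08547 m/d
Average linear velocity = 0.08547 / 0.29 = 0.2947 m/d
t = L / v = 260 / 0.2947 = 882.2 d

882 days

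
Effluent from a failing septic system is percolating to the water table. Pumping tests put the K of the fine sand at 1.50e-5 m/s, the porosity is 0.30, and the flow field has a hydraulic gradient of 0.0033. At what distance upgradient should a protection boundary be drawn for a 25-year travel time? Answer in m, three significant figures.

130 m

K = 1.50e-5 m/s × 86400 s/d = 1.296 m/d
Specific discharge q = 1.296 × 0.0033 = 0.004277 m/d
v_s = q/n_e = 0.004277/0.30 = 0.01426 m/d
T = 25 yr × 365 = 9125 d
L = v × T = 0.01426 × 9125 = 130.1 m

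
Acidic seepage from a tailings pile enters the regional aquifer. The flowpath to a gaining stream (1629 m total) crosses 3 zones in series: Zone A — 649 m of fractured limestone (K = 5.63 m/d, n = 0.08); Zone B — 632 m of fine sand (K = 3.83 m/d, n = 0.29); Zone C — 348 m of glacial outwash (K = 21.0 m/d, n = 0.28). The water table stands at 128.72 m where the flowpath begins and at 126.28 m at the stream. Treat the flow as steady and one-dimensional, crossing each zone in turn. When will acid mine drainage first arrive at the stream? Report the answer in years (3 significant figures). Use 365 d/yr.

Total head drop ΔH = 128.72 − 126.28 = 2.44 m
Steady 1-D flow in series ⇒ the Darcy flux q is identical in every zone and the zone head losses add (resistances L/K in series).
Σ(L/K) = 649/5.63 + 632/3.83 + 348/21.0 = 115.3 + 165.0 + 16.57 = 296.9 d
q = ΔH / Σ(L/K) = 2.44 / 296.9 = 0.008219 m/d (same in every zone)
Zone A: v = q/n = 0.008219/0.08 = 0.1027 m/d → t_A = 649/0.1027 = 6317 d
Zone B: v = q/n = 0.008219/0.29 = 0.02834 m/d → t_B = 632/0.02834 = 22300 d
Zone C: v = q/n = 0.008219/0.28 = 0.02935 m/d → t_C = 348/0.02935 = 11850 d
Total t = 6317 + 22300 + 11850 = 40470 d
   = 40470 / 365 = 111 yr

111 years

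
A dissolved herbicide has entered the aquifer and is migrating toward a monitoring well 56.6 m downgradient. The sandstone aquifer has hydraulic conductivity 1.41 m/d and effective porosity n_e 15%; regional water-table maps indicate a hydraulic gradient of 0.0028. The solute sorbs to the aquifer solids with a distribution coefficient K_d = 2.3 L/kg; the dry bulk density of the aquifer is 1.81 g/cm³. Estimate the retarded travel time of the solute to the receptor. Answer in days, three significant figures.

Specific discharge q = 1.41 × 0.0028 = 0.003948 m/d
Seepage velocity v = q / n = 0.003948 / 0.15 = 0.02632 m/d
Retardation R = 1 + ρ_b·K_d/n = 1 + 1.81×2.3/0.15 = 28.75
Contaminant velocity v_c = v/R = 0.02632/28.75 = 9.154e-4 m/d
t = L/v_c = 56.6/9.154e-4 = 61830 d

61800 days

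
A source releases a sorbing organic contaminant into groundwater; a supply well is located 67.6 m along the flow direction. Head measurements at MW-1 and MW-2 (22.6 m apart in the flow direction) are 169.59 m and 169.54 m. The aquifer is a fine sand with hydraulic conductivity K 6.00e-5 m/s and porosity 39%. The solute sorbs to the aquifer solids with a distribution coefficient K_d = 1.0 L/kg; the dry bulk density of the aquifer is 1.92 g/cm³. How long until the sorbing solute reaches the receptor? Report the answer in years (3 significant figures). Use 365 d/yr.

37.3 years

Hydraulic gradient i = (169.59 − 169.54) / 22.6 = 0.05 / 22.6 = 0.002212
K = 6.00e-5 m/s × 86400 s/d = 5.184 m/d
Darcy flux q = K·i = 5.184 × 0.002212 = 0.01147 m/d
Average linear velocity = 0.01147 / 0.39 = 0.02941 m/d
Retardation R = 1 + ρ_b·K_d/n = 1 + 1.92×1.0/0.39 = 5.923
Contaminant velocity v_c = v/R = 0.02941/5.923 = 0.004965 m/d
t = L/v_c = 67.6/0.004965 = 13620 d
   = 13620/365 = 37.3 yr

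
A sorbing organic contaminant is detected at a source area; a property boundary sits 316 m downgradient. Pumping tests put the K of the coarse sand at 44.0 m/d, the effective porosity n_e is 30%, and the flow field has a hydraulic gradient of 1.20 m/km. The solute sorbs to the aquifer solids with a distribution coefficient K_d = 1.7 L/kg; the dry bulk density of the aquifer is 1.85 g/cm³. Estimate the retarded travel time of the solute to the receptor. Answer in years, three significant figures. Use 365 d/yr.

56.5 years

Specific discharge q = 44.0 × 0.0012 = 0.05280 m/d
Seepage velocity v = q / n = 0.05280 / 0.30 = 0.1760 m/d
Retardation R = 1 + ρ_b·K_d/n = 1 + 1.85×1.7/0.30 = 11.48
Contaminant velocity v_c = v/R = 0.1760/11.48 = 0.01533 m/d
t = L/v_c = 316/0.01533 = 20620 d
   = 20620/365 = 56.5 yr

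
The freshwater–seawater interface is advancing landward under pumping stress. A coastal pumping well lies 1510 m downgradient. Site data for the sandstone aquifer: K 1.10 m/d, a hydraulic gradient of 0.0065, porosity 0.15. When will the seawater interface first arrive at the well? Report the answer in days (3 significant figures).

Specific discharge q = 1.10 × 0.0065 = 0.007150 m/d
Seepage velocity v = q / n = 0.007150 / 0.15 = 0.04767 m/d
t = L / v = 1510 / 0.04767 = 31680 d

31700 days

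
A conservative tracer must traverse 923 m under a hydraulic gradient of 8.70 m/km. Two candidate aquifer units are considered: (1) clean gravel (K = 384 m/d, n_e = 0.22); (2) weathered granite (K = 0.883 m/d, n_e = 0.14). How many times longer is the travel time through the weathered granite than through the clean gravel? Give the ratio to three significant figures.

Unit 1 (clean gravel): v = 384×0.0087/0.22 = 15.19 m/d, t = 923/15.19 = 60.78 d
Unit 2 (weathered granite): v = 0.883×0.0087/0.14 = 0.05487 m/d, t = 923/0.05487 = 16820 d
t(weathered granite) / t(clean gravel) = 16820/60.78 = 277

277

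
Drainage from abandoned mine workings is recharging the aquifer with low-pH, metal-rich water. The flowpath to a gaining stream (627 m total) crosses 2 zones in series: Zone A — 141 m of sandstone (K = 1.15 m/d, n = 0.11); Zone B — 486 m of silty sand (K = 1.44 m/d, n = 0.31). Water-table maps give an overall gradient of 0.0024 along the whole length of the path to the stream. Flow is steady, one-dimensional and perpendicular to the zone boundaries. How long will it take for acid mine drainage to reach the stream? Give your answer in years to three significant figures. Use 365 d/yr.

For zones in series the flux q is common to all zones; the equivalent conductivity is the harmonic (thickness-weighted) mean, K_eq = L_total / Σ(L_j/K_j).
Σ(L/K) = 141/1.15 + 486/1.44 = 122.6 + 337.5 = 460.1 d
K_eq = L_total / Σ(L/K) = 627 / 460.1 = 1.363 m/d
q = K_eq · i = 1.363 × 0.0024 = 0.003271 m/d (same in every zone)
Zone A: v = q/n = 0.003271/0.11 = 0.02973 m/d → t_A = 141/0.02973 = 4742 d
Zone B: v = q/n = 0.003271/0.31 = 0.01055 m/d → t_B = 486/0.01055 = 46070 d
Total t = 4742 + 46070 = 50810 d
   = 50810 / 365 = 139 yr

139 years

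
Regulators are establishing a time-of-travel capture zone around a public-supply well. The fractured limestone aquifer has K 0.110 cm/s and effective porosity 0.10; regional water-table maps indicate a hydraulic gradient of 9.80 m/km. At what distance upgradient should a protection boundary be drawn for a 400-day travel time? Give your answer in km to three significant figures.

3.73 km

K = 0.110 cm/s × 864 = 95.04 m/d
Specific discharge q = 95.04 × 0.0098 = 0.9314 m/d
Average linear velocity = 0.9314 / 0.10 = 9.314 m/d
L = v × T = 9.314 × 400 = 3726 m
   = 3.73 km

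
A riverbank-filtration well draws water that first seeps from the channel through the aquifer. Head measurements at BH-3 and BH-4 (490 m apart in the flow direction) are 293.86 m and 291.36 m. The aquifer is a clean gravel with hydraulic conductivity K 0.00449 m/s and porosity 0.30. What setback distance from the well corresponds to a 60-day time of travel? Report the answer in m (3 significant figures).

Hydraulic gradient i = (293.86 − 291.36) / 490 = 2.50 / 490 = 0.005102
K = 0.00449 m/s × 86400 s/d = 387.9 m/d
Specific discharge q = 387.9 × 0.005102 = 1.979 m/d
v_s = q/n_e = 1.979/0.30 = 6.598 m/d
L = v × T = 6.598 × 60 = 395.9 m

396 m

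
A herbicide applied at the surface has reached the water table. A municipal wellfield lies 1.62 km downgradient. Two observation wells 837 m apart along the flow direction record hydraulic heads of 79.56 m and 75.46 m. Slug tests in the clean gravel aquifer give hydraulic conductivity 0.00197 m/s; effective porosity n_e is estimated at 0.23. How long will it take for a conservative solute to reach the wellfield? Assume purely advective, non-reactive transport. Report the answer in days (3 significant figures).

447 days

Hydraulic gradient i = (79.56 − 75.46) / 837 = 4.10 / 837 = 0.004898
K = 0.00197 m/s × 86400 s/d = 170.2 m/d
q = Ki = 170.2 × 0.004898 = 0.8338 m/d
v = Ki/n = 170.2·0.004898/0.23 = 3.625 m/d
L = 1.62 km = 1620 m
t = L / v = 1620 / 3.625 = 446.9 d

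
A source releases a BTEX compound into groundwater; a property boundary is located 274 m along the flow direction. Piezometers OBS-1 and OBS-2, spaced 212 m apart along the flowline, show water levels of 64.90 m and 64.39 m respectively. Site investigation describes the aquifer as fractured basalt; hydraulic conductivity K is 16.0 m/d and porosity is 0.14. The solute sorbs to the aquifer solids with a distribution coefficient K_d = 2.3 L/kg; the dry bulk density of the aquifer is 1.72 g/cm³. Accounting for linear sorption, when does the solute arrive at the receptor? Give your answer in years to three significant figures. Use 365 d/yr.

Hydraulic gradient i = (64.90 − 64.39) / 212 = 0.51 / 212 = 0.002406
Darcy flux q = K·i = 16.0 × 0.002406 = 0.03849 m/d
Seepage velocity v = q / n = 0.03849 / 0.14 = 0.2749 m/d
Retardation R = 1 + ρ_b·K_d/n = 1 + 1.72×2.3/0.14 = 29.26
Contaminant velocity v_c = v/R = 0.2749/29.26 = 0.009397 m/d
t = L/v_c = 274/0.009397 = 29160 d
   = 29160/365 = 79.9 yr

79.9 years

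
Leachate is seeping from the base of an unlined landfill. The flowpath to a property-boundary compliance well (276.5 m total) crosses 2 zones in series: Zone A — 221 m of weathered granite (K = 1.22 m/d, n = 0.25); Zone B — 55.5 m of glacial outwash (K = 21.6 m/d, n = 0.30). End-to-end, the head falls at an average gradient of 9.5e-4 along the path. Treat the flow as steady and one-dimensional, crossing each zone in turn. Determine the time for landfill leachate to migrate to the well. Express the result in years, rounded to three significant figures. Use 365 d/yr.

138 years

For zones in series the flux q is common to all zones; the equivalent conductivity is the harmonic (thickness-weighted) mean, K_eq = L_total / Σ(L_j/K_j).
Σ(L/K) = 221/1.22 + 55.5/21.6 = 181.1 + 2.569 = 183.7 d
K_eq = L_total / Σ(L/K) = 276.5 / 183.7 = 1.505 m/d
q = K_eq · i = 1.505 × 9.5e-4 = 0.001430 m/d (same in every zone)
Zone A: v = q/n = 0.001430/0.25 = 0.005719 m/d → t_A = 221/0.005719 = 38640 d
Zone B: v = q/n = 0.001430/0.30 = 0.004766 m/d → t_B = 55.5/0.004766 = 11650 d
Total t = 38640 + 11650 = 50290 d
   = 50290 / 365 = 138 yr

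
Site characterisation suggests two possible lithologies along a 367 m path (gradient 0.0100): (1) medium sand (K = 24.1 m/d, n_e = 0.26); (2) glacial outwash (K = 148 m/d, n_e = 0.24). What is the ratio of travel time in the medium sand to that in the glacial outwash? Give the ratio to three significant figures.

6.65

Unit 1 (medium sand): v = 24.1×0.010/0.26 = 0.9269 m/d, t = 367/0.9269 = 395.9 d
Unit 2 (glacial outwash): v = 148×0.010/0.24 = 6.167 m/d, t = 367/6.167 = 59.51 d
t(medium sand) / t(glacial outwash) = 395.9/59.51 = 6.65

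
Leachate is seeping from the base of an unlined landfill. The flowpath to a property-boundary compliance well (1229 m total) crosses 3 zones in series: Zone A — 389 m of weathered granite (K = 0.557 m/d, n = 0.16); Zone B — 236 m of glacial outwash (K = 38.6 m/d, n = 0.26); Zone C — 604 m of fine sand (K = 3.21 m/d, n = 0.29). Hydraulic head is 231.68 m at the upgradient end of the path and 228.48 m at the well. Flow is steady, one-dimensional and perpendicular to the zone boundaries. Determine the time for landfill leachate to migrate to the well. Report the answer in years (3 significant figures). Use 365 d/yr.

Total head drop ΔH = 231.68 − 228.48 = 3.20 m
Steady 1-D flow in series ⇒ the Darcy flux q is identical in every zone and the zone head losses add (resistances L/K in series).
Σ(L/K) = 389/0.557 + 236/38.6 + 604/3.21 = 698.4 + 6.114 + 188.2 = 892.7 d
q = ΔH / Σ(L/K) = 3.20 / 892.7 = 0.003585 m/d (same in every zone)
Zone A: v = q/n = 0.003585/0.16 = 0.02240 m/d → t_A = 389/0.02240 = 17360 d
Zone B: v = q/n = 0.003585/0.26 = 0.01379 m/d → t_B = 236/0.01379 = 17120 d
Zone C: v = q/n = 0.003585/0.29 = 0.01236 m/d → t_C = 604/0.01236 = 48860 d
Total t = 17360 + 17120 + 48860 = 83340 d
   = 83340 / 365 = 228 yr

228 years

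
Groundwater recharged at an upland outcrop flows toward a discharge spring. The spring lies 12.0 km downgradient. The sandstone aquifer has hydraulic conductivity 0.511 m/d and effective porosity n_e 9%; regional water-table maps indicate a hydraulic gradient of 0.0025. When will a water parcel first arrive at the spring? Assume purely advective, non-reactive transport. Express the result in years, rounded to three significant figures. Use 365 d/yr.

Specific discharge q = 0.511 × 0.0025 = 0.001278 m/d
v_s = q/n_e = 0.001278/0.09 = 0.01419 m/d
L = 12.0 km = 12000 m
t = L / v = 12000 / 0.01419 = 845400 d
   = 845400 / 365 = 2320 yr

2320 years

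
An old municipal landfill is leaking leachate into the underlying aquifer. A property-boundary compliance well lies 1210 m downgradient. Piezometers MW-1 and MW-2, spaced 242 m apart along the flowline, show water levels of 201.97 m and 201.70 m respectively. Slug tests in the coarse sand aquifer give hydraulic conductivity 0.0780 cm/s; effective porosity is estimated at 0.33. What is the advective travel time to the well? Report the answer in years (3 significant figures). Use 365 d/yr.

Hydraulic gradient i = (201.97 − 201.70) / 242 = 0.27 / 242 = 0.001116
K = 0.0780 cm/s × 864 = 67.39 m/d
Specific discharge q = 67.39 × 0.001116 = 0.07519 m/d
Average linear velocity = 0.07519 / 0.33 = 0.2278 m/d
t = L / v = 1210 / 0.2278 = 5311 d
   = 5311 / 365 = 14.5 yr

14.5 years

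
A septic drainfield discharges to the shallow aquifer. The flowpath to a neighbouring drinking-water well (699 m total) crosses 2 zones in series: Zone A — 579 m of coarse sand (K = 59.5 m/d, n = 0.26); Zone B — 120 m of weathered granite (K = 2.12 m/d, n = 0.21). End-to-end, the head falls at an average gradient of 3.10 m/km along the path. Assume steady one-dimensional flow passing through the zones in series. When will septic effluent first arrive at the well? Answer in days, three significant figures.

5380 days

Steady 1-D flow in series ⇒ the Darcy flux q is identical in every zone and the zone head losses add (resistances L/K in series).
Σ(L/K) = 579/59.5 + 120/2.12 = 9.731 + 56.60 = 66.33 d
K_eq = L_total / Σ(L/K) = 699 / 66.33 = 10.54 m/d
q = K_eq · i = 10.54 × 0.0031 = 0.03267 m/d (same in every zone)
Zone A: v = q/n = 0.03267/0.26 = 0.1256 m/d → t_A = 579/0.1256 = 4608 d
Zone B: v = q/n = 0.03267/0.21 = 0.1556 m/d → t_B = 120/0.1556 = 771.4 d
Total t = 4608 + 771.4 = 5380 d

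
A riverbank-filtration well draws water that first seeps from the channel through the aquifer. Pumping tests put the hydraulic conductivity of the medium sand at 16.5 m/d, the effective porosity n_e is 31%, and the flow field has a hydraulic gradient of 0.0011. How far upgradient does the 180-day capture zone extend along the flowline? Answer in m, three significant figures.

10.5 m

Darcy flux q = K·i = 16.5 × 0.0011 = 0.01815 m/d
v = Ki/n = 16.5·0.0011/0.31 = 0.05855 m/d
L = v × T = 0.05855 × 180 = 10.54 m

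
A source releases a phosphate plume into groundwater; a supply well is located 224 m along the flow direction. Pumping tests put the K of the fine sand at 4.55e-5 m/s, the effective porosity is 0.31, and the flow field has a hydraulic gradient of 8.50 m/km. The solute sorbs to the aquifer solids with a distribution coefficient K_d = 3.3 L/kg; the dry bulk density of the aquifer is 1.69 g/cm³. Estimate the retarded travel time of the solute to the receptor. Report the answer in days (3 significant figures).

39500 days

K = 4.55e-5 m/s × 86400 s/d = 3.931 m/d
Darcy flux q = K·i = 3.931 × 0.0085 = 0.03342 m/d
Seepage velocity v = q / n = 0.03342 / 0.31 = 0.1078 m/d
Retardation R = 1 + ρ_b·K_d/n = 1 + 1.69×3.3/0.31 = 18.99
Contaminant velocity v_c = v/R = 0.1078/18.99 = 0.005676 m/d
t = L/v_c = 224/0.005676 = 39460 d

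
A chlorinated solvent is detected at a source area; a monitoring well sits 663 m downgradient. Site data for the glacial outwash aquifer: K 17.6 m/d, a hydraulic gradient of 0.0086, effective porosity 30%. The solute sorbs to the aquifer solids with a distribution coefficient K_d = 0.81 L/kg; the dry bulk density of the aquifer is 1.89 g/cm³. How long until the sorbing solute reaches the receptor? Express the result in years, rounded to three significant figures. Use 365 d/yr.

22.0 years

Darcy flux q = K·i = 17.6 × 0.0086 = 0.1514 m/d
v_s = q/n_e = 0.1514/0.30 = 0.5045 m/d
Retardation R = 1 + ρ_b·K_d/n = 1 + 1.89×0.81/0.30 = 6.103
Contaminant velocity v_c = v/R = 0.5045/6.103 = 0.08267 m/d
t = L/v_c = 663/0.08267 = 8020 d
   = 8020/365 = 22.0 yr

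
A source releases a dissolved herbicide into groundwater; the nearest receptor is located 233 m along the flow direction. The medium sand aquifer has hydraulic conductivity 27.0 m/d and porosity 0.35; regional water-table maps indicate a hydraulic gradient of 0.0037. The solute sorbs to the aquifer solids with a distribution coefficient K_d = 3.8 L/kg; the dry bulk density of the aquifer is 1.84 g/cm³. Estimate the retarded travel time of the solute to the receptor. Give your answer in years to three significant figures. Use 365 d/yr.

46.9 years

Specific discharge q = 27.0 × 0.0037 = 0.09990 m/d
Seepage velocity v = q / n = 0.09990 / 0.35 = 0.2854 m/d
Retardation R = 1 + ρ_b·K_d/n = 1 + 1.84×3.8/0.35 = 20.98
Contaminant velocity v_c = v/R = 0.2854/20.98 = 0.01361 m/d
t = L/v_c = 233/0.01361 = 17120 d
   = 17120/365 = 46.9 yr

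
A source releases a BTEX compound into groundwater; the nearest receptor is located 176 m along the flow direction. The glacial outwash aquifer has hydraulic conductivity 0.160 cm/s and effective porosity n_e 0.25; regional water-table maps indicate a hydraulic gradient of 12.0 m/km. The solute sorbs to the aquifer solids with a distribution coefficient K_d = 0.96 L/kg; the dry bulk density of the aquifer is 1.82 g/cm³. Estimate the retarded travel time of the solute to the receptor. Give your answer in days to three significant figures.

K = 0.160 cm/s × 864 = 138.2 m/d
Specific discharge q = 138.2 × 0.012 = 1.659 m/d
v_s = q/n_e = 1.659/0.25 = 6.636 m/d
Retardation R = 1 + ρ_b·K_d/n = 1 + 1.82×0.96/0.25 = 7.989
Contaminant velocity v_c = v/R = 6.636/7.989 = 0.8306 m/d
t = L/v_c = 176/0.8306 = 211.9 d

212 days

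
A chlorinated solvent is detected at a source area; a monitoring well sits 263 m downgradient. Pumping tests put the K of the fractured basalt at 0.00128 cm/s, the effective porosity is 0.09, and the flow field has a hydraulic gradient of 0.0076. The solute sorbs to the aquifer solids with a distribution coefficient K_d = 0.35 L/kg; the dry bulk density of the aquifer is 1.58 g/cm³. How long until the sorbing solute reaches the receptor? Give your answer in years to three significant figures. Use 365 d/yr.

K = 0.00128 cm/s × 864 = 1.106 m/d
Specific discharge q = 1.106 × 0.0076 = 0.008405 m/d
v_s = q/n_e = 0.008405/0.09 = 0.09339 m/d
Retardation R = 1 + ρ_b·K_d/n = 1 + 1.58×0.35/0.09 = 7.144
Contaminant velocity v_c = v/R = 0.09339/7.144 = 0.01307 m/d
t = L/v_c = 263/0.01307 = 20120 d
   = 20120/365 = 55.1 yr

55.1 years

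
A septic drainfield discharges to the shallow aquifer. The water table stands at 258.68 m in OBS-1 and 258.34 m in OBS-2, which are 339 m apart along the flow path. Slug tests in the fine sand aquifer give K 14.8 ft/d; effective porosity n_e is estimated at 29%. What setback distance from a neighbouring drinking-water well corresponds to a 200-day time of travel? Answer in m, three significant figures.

Hydraulic gradient i = (258.68 − 258.34) / 339 = 0.34 / 339 = 0.001003
K = 14.8 ft/d × 0.3048 = 4.511 m/d
Specific discharge q = 4.511 × 0.001003 = 0.004524 m/d
Seepage velocity v = q / n = 0.004524 / 0.29 = 0.01560 m/d
L = v × T = 0.01560 × 200 = 3.120 m

3.12 m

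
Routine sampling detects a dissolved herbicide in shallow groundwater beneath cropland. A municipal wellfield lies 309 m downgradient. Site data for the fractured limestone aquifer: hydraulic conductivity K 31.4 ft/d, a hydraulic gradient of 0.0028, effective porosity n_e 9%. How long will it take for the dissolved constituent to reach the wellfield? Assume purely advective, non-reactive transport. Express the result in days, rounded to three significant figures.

K = 31.4 ft/d × 0.3048 = 9.571 m/d
Darcy flux q = K·i = 9.571 × 0.0028 = 0.02680 m/d
Average linear velocity = 0.02680 / 0.09 = 0.2978 m/d
t = L / v = 309 / 0.2978 = 1038 d

1040 days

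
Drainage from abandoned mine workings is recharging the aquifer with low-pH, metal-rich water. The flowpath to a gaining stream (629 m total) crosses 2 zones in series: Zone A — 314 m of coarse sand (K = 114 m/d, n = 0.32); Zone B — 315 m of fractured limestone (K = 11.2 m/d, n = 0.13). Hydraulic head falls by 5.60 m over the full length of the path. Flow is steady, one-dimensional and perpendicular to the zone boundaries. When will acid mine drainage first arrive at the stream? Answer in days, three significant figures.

Steady 1-D flow in series ⇒ the Darcy flux q is identical in every zone and the zone head losses add (resistances L/K in series).
Σ(L/K) = 314/114 + 315/11.2 = 2.754 + 28.13 = 30.88 d
q = ΔH / Σ(L/K) = 5.60 / 30.88 = 0.1814 m/d (same in every zone)
Zone A: v = q/n = 0.1814/0.32 = 0.5667 m/d → t_A = 314/0.5667 = 554.1 d
Zone B: v = q/n = 0.1814/0.13 = 1.395 m/d → t_B = 315/1.395 = 225.8 d
Total t = 554.1 + 225.8 = 779.9 d

780 days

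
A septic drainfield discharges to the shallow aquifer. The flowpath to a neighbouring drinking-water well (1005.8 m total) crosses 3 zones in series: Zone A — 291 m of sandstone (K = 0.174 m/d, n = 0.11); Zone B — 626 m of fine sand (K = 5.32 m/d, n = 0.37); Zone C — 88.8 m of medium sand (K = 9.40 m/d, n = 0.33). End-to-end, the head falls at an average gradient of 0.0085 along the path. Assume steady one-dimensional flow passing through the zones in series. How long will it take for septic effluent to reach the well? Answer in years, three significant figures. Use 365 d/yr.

Steady 1-D flow in series ⇒ the Darcy flux q is identical in every zone and the zone head losses add (resistances L/K in series).
Σ(L/K) = 291/0.174 + 626/5.32 + 88.8/9.40 = 1672 + 117.7 + 9.447 = 1800 d
K_eq = L_total / Σ(L/K) = 1005.8 / 1800 = 0.5589 m/d
q = K_eq · i = 0.5589 × 0.0085 = 0.004751 m/d (same in every zone)
Zone A: v = q/n = 0.004751/0.11 = 0.04319 m/d → t_A = 291/0.04319 = 6738 d
Zone B: v = q/n = 0.004751/0.37 = 0.01284 m/d → t_B = 626/0.01284 = 48750 d
Zone C: v = q/n = 0.004751/0.33 = 0.01440 m/d → t_C = 88.8/0.01440 = 6168 d
Total t = 6738 + 48750 + 6168 = 61660 d
   = 61660 / 365 = 169 yr

169 years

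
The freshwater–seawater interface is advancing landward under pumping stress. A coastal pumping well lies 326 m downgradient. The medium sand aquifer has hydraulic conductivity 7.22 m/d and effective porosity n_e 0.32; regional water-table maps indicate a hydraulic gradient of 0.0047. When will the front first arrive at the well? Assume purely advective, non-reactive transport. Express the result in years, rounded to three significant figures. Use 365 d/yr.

Specific discharge q = 7.22 × 0.0047 = 0.03393 m/d
v = Ki/n = 7.22·0.0047/0.32 = 0.1060 m/d
t = L / v = 326 / 0.1060 = 3074 d
   = 3074 / 365 = 8.42 yr

8.42 years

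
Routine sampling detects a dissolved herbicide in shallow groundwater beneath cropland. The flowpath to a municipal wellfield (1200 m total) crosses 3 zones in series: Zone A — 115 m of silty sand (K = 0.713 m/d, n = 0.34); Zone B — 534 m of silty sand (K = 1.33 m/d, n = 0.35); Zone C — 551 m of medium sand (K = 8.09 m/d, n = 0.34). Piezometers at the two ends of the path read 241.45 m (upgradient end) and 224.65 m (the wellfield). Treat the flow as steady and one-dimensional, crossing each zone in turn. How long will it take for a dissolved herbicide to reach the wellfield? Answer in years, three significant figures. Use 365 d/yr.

42.5 years

Total head drop ΔH = 241.45 − 224.65 = 16.80 m
Continuity: the same q passes through each zone, so ΔH = q·Σ(L_j/K_j) — the zones act as resistances in series.
Σ(L/K) = 115/0.713 + 534/1.33 + 551/8.09 = 161.3 + 401.5 + 68.11 = 630.9 d
q = ΔH / Σ(L/K) = 16.80 / 630.9 = 0.02663 m/d (same in every zone)
Zone A: v = q/n = 0.02663/0.34 = 0.07832 m/d → t_A = 115/0.07832 = 1468 d
Zone B: v = q/n = 0.02663/0.35 = 0.07608 m/d → t_B = 534/0.07608 = 7019 d
Zone C: v = q/n = 0.02663/0.34 = 0.07832 m/d → t_C = 551/0.07832 = 7035 d
Total t = 1468 + 7019 + 7035 = 15520 d
   = 15520 / 365 = 42.5 yr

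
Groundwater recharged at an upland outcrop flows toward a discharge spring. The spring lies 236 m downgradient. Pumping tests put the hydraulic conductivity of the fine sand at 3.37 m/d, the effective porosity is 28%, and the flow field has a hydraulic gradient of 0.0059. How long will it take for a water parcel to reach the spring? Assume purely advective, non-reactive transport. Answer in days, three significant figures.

3320 days

q = Ki = 3.37 × 0.0059 = 0.01988 m/d
Seepage velocity v = q / n = 0.01988 / 0.28 = 0.07101 m/d
t = L / v = 236 / 0.07101 = 3323 d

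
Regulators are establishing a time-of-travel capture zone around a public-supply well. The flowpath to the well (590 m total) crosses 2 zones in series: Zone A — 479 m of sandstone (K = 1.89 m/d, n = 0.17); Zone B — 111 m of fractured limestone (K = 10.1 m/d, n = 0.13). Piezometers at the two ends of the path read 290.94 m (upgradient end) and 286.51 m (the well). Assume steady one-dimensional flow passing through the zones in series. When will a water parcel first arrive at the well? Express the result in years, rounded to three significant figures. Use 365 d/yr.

15.7 years

Total head drop ΔH = 290.94 − 286.51 = 4.43 m
Steady 1-D flow in series ⇒ the Darcy flux q is identical in every zone and the zone head losses add (resistances L/K in series).
Σ(L/K) = 479/1.89 + 111/10.1 = 253.4 + 10.99 = 264.4 d
q = ΔH / Σ(L/K) = 4.43 / 264.4 = 0.01675 m/d (same in every zone)
Zone A: v = q/n = 0.01675/0.17 = 0.09855 m/d → t_A = 479/0.09855 = 4861 d
Zone B: v = q/n = 0.01675/0.13 = 0.1289 m/d → t_B = 111/0.1289 = 861.3 d
Total t = 4861 + 861.3 = 5722 d
   = 5722 / 365 = 15.7 yr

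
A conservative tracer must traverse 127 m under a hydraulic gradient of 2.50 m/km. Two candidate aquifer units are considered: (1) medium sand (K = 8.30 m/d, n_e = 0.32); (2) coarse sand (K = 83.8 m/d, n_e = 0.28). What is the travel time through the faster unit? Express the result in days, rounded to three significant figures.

Unit 1 (medium sand): v = 8.30×0.0025/0.32 = 0.06484 m/d, t = 127/0.06484 = 1959 d
Unit 2 (coarse sand): v = 83.8×0.0025/0.28 = 0.7482 m/d, t = 127/0.7482 = 169.7 d
Faster unit: t = 170 d

170 days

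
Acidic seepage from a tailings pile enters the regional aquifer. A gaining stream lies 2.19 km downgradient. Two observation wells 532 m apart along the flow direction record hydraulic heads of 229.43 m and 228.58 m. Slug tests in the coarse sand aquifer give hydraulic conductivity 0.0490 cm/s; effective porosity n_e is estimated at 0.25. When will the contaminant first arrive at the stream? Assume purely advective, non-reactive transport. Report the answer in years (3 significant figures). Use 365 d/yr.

22.2 years

Hydraulic gradient i = (229.43 − 228.58) / 532 = 0.85 / 532 = 0.001598
K = 0.0490 cm/s × 864 = 42.34 m/d
q = Ki = 42.34 × 0.001598 = 0.06764 m/d
Average linear velocity = 0.06764 / 0.25 = 0.2706 m/d
L = 2.19 km = 2190 m
t = L / v = 2190 / 0.2706 = 8094 d
   = 8094 / 365 = 22.2 yr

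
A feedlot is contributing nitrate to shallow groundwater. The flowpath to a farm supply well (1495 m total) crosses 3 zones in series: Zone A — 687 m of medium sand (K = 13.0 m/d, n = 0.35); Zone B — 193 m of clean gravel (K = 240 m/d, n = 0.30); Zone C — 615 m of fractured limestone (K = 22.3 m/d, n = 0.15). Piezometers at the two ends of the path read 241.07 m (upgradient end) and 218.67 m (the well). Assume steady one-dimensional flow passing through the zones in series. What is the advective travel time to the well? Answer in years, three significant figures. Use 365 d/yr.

Total head drop ΔH = 241.07 − 218.67 = 22.40 m
Continuity: the same q passes through each zone, so ΔH = q·Σ(L_j/K_j) — the zones act as resistances in series.
Σ(L/K) = 687/13.0 + 193/240 + 615/22.3 = 52.85 + 0.8042 + 27.58 = 81.23 d
q = ΔH / Σ(L/K) = 22.40 / 81.23 = 0.2758 m/d (same in every zone)
Zone A: v = q/n = 0.2758/0.35 = 0.7879 m/d → t_A = 687/0.7879 = 871.9 d
Zone B: v = q/n = 0.2758/0.30 = 0.9192 m/d → t_B = 193/0.9192 = 210.0 d
Zone C: v = q/n = 0.2758/0.15 = 1.838 m/d → t_C = 615/1.838 = 334.5 d
Total t = 871.9 + 210.0 + 334.5 = 1416 d
   = 1416 / 365 = 3.88 yr

3.88 years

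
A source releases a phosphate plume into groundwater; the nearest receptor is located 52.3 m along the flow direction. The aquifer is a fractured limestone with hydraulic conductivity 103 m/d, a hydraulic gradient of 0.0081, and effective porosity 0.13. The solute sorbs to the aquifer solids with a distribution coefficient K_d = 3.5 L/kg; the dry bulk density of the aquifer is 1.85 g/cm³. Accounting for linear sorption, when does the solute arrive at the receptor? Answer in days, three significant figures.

414 days

Darcy flux q = K·i = 103 × 0.0081 = 0.8343 m/d
v_s = q/n_e = 0.8343/0.13 = 6.418 m/d
Retardation R = 1 + ρ_b·K_d/n = 1 + 1.85×3.5/0.13 = 50.81
Contaminant velocity v_c = v/R = 6.418/50.81 = 0.1263 m/d
t = L/v_c = 52.3/0.1263 = 414.0 d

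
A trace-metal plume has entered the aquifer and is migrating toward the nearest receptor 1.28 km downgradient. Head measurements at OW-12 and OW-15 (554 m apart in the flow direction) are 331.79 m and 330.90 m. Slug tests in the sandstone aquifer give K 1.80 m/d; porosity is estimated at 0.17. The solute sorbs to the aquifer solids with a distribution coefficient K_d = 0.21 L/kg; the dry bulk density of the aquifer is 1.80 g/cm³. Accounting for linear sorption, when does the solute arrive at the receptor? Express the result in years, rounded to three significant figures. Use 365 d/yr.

665 years

Hydraulic gradient i = (331.79 − 330.90) / 554 = 0.89 / 554 = 0.001606
q = Ki = 1.80 × 0.001606 = 0.002892 m/d
Seepage velocity v = q / n = 0.002892 / 0.17 = 0.01701 m/d
Retardation R = 1 + ρ_b·K_d/n = 1 + 1.80×0.21/0.17 = 3.224
Contaminant velocity v_c = v/R = 0.01701/3.224 = 0.005277 m/d
L = 1.28 km = 1280 m
t = L/v_c = 1280/0.005277 = 242600 d
   = 242600/365 = 665 yr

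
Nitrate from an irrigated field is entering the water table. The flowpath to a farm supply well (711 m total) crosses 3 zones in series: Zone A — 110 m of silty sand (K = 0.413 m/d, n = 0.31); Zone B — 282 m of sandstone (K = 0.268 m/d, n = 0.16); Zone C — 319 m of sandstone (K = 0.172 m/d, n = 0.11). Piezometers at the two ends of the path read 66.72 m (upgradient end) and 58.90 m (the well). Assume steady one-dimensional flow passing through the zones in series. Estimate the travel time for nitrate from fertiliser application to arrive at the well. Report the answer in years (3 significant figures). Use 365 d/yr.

Total head drop ΔH = 66.72 − 58.90 = 7.82 m
Continuity: the same q passes through each zone, so ΔH = q·Σ(L_j/K_j) — the zones act as resistances in series.
Σ(L/K) = 110/0.413 + 282/0.268 + 319/0.172 = 266.3 + 1052 + 1855 = 3173 d
q = ΔH / Σ(L/K) = 7.82 / 3173 = 0.002464 m/d (same in every zone)
Zone A: v = q/n = 0.002464/0.31 = 0.007950 m/d → t_A = 110/0.007950 = 13840 d
Zone B: v = q/n = 0.002464/0.16 = 0.01540 m/d → t_B = 282/0.01540 = 18310 d
Zone C: v = q/n = 0.002464/0.11 = 0.02240 m/d → t_C = 319/0.02240 = 14240 d
Total t = 13840 + 18310 + 14240 = 46390 d
   = 46390 / 365 = 127 yr

127 years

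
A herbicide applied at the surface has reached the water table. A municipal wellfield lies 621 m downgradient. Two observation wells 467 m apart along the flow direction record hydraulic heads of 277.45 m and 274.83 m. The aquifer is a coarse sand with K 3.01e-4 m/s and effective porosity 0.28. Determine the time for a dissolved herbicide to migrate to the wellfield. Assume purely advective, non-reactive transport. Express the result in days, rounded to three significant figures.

Hydraulic gradient i = (277.45 − 274.83) / 467 = 2.62 / 467 = 0.005610
K = 3.01e-4 m/s × 86400 s/d = 26.01 m/d
q = Ki = 26.01 × 0.005610 = 0.1459 m/d
v_s = q/n_e = 0.1459/0.28 = 0.5211 m/d
t = L / v = 621 / 0.5211 = 1192 d

1190 days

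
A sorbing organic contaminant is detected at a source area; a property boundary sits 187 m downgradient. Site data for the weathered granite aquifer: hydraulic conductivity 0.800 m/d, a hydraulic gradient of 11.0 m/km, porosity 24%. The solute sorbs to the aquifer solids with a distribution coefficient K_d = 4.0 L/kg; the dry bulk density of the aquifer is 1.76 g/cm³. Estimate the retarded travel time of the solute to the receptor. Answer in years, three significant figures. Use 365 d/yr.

Darcy flux q = K·i = 0.800 × 0.011 = 0.008800 m/d
Average linear velocity = 0.008800 / 0.24 = 0.03667 m/d
Retardation R = 1 + ρ_b·K_d/n = 1 + 1.76×4.0/0.24 = 30.33
Contaminant velocity v_c = v/R = 0.03667/30.33 = 0.001209 m/d
t = L/v_c = 187/0.001209 = 154700 d
   = 154700/365 = 424 yr

424 years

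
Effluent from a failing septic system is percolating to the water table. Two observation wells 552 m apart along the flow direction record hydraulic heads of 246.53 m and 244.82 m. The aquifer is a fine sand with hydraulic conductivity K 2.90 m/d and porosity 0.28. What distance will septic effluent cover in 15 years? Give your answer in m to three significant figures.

176 m

Hydraulic gradient i = (246.53 − 244.82) / 552 = 1.71 / 552 = 0.003098
q = Ki = 2.90 × 0.003098 = 0.008984 m/d
v = Ki/n = 2.90·0.003098/0.28 = 0.03208 m/d
T = 15 yr × 365 = 5475 d
L = v × T = 0.03208 × 5475 = 175.7 m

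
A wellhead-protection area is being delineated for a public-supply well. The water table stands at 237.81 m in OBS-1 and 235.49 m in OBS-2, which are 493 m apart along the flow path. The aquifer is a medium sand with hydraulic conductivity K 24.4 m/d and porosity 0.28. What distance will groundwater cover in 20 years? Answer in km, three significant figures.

2.99 km

Hydraulic gradient i = (237.81 − 235.49) / 493 = 2.32 / 493 = 0.004706
q = Ki = 24.4 × 0.004706 = 0.1148 m/d
Average linear velocity = 0.1148 / 0.28 = 0.4101 m/d
T = 20 yr × 365 = 7300 d
L = v × T = 0.4101 × 7300 = 2994 m
   = 2.99 km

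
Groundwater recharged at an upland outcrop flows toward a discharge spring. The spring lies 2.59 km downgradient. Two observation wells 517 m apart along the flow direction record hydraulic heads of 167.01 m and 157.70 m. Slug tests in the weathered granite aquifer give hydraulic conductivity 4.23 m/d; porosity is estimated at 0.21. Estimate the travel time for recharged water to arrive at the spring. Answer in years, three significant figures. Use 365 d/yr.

Hydraulic gradient i = (167.01 − 157.70) / 517 = 9.31 / 517 = 0.01801
Darcy flux q = K·i = 4.23 × 0.01801 = 0.07617 m/d
v_s = q/n_e = 0.07617/0.21 = 0.3627 m/d
L = 2.59 km = 2590 m
t = L / v = 2590 / 0.3627 = 7140 d
   = 7140 / 365 = 19.6 yr

19.6 years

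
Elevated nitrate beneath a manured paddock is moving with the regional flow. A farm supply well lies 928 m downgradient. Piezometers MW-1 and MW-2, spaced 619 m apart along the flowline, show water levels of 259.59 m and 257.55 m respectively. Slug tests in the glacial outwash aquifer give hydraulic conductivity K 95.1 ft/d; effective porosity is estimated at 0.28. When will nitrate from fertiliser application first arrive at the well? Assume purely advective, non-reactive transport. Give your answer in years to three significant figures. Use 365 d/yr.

7.45 years

Hydraulic gradient i = (259.59 − 257.55) / 619 = 2.04 / 619 = 0.003296
K = 95.1 ft/d × 0.3048 = 28.99 m/d
q = Ki = 28.99 × 0.003296 = 0.09553 m/d
Seepage velocity v = q / n = 0.09553 / 0.28 = 0.3412 m/d
t = L / v = 928 / 0.3412 = 2720 d
   = 2720 / 365 = 7.45 yr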